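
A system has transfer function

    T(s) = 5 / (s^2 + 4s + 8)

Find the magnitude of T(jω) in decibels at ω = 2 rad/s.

Substitute s = j2: numerator = 5, denominator = 4 + j8.
|T(j2)| = |5| / |4 + j8| = 5 / 8.9443 ≈ 0.5590.
In decibels: 20·log₁₀(0.5590) ≈ -5.05 dB.

|T(j2)|_dB ≈ -5.05 dB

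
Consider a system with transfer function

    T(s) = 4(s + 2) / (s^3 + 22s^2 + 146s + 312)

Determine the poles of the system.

s = -12, -5 + j, -5 - j

The poles are the roots of the denominator s^3 + 22s^2 + 146s + 312 = 0.
Trying s = -12: the polynomial evaluates to 0, so (s + 12) is a factor.
Dividing out leaves s^2 + 10s + 26 = 0.
The quadratic formula then gives s = -5 ± 1j.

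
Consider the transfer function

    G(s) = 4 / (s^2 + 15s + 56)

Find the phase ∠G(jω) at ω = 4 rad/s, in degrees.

At s = j4: numerator = 4, denominator = 40 + j60.
∠G = ∠num − ∠den = 0° − (56.310°) = -56.31°.

∠G(j4) ≈ -56.31°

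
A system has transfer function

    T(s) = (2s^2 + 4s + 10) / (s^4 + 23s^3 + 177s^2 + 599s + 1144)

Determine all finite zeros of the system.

Set the numerator to zero: 2s^2 + 4s + 10 = 0, i.e. 2·(s^2 + 2s + 5) = 0.
Factoring: (s^2 + 2s + 5) = 0.

s = -1 + 2j, -1 - 2j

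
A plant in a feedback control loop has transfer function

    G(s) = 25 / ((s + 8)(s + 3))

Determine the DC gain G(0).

G(0) = 25/24 ≈ 1.042

At s = 0 each factor (s + a) contributes a and each (s^2 + bs + c) contributes c.
G(0) = 25·1 / ((8) · (3)) = 25/24 = 25/24.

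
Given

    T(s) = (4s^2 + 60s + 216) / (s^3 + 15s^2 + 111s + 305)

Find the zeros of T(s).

s = -9, -6

Set the numerator to zero: 4s^2 + 60s + 216 = 0, i.e. 4·(s^2 + 15s + 54) = 0.
Factoring: (s + 9)(s + 6) = 0.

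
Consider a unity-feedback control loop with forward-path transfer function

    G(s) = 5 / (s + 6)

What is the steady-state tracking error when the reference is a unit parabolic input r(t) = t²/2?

e_ss = ∞

G(s) has no poles at the origin.
This is a Type 0 system; Ka = lim_{s→0} s^2·G(s) = 0, so the steady-state error for a parabola input is infinite.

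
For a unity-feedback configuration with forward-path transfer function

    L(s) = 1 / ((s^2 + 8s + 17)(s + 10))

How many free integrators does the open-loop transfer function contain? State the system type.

The denominator has no factor of s at the origin — no free integrator — so this is a Type 0 system.

Type 0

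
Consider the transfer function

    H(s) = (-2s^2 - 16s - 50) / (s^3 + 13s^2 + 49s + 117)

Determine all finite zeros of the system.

Set the numerator to zero: -2s^2 - 16s - 50 = 0, i.e. -2·(s^2 + 8s + 25) = 0.
Factoring: (s^2 + 8s + 25) = 0.

s = -4 ± 3j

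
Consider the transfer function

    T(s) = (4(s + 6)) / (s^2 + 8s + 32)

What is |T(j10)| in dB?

|T(j10)|_dB ≈ -7.05 dB

Substitute s = j10: numerator = 24 + j40, denominator = -68 + j80.
|T(j10)| = |24 + j40| / |-68 + j80| = 46.648 / 105.00 ≈ 0.4443.
In decibels: 20·log₁₀(0.4443) ≈ -7.05 dB.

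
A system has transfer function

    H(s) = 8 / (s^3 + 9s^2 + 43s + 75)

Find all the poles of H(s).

s = -3, -3 + 4j, -3 - 4j

The poles are the roots of the denominator s^3 + 9s^2 + 43s + 75 = 0.
Trying s = -3: the polynomial evaluates to 0, so (s + 3) is a factor.
Dividing out leaves s^2 + 6s + 25 = 0.
The quadratic formula then gives s = -3 ± 4j.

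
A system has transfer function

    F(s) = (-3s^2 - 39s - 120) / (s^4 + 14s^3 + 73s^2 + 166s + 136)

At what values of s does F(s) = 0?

Set the numerator to zero: -3s^2 - 39s - 120 = 0, i.e. -3·(s^2 + 13s + 40) = 0.
Factoring: (s + 5)(s + 8) = 0.

s = -5, -8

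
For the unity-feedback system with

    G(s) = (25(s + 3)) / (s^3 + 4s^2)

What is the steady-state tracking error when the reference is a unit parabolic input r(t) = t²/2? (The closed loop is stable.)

G(s) has 2 poles at the origin.
This is a Type 2 system. Ka = lim_{s→0} s^2·G(s) = 75/4.
e_ss = 1/Ka = 1/(75/4) = 4/75 ≈ 0.05333.

e_ss = 0.05333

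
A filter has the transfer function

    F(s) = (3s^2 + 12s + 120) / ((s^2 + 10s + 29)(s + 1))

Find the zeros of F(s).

Set the numerator to zero: 3s^2 + 12s + 120 = 0, i.e. 3·(s^2 + 4s + 40) = 0.
Factoring: (s^2 + 4s + 40) = 0.

s = -2 + 6j, -2 - 6j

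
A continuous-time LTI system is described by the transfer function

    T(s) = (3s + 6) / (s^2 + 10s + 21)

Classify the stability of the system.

stable

The denominator s^2 + 10s + 21 factors as (s + 3)(s + 7), giving poles at s = -3, -7.
Since all poles lie strictly in the left half-plane, the system is stable.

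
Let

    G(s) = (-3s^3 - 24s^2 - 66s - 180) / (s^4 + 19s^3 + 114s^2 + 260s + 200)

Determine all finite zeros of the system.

Set the numerator to zero: -3s^3 - 24s^2 - 66s - 180 = 0, i.e. -3·(s^3 + 8s^2 + 22s + 60) = 0.
Factoring: (s^2 + 2s + 10)(s + 6) = 0.

s = -1 + 3j, -1 - 3j, -6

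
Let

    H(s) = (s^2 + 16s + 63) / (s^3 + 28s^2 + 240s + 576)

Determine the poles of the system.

s = -12, -4, -12

The poles are the roots of the denominator s^3 + 28s^2 + 240s + 576 = 0.
Trying s = -12: the polynomial evaluates to 0, so (s + 12) is a factor.
Dividing out leaves s^2 + 16s + 48 = 0.
Factoring the quadratic: (s + 4)(s + 12) = 0.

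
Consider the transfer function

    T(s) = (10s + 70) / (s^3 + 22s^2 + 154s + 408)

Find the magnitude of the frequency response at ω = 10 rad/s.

|T(j10)| ≈ 0.06522

Substitute s = j10: numerator = 70 + j100, denominator = -1792 + j540.
|T(j10)| = |70 + j100| / |-1792 + j540| = 122.07 / 1871.6 ≈ 0.06522.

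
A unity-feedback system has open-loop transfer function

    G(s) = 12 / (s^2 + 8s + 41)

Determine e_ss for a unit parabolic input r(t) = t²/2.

G(s) has no poles at the origin.
This is a Type 0 system; Ka = lim_{s→0} s^2·G(s) = 0, so the steady-state error for a parabola input is infinite.

e_ss = ∞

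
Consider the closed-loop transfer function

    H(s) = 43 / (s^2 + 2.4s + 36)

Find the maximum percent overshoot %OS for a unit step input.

Comparing s^2 + 2.4s + 36 to s^2 + 2ζωₙs + ωₙ²: ωₙ = 6 rad/s and ζ = 2.4/(2·6) = 0.2.
%OS = 100·exp(−πζ/√(1−ζ²)) = 100·exp(−π·0.2/√(1−0.2²)) ≈ 52.7%.

%OS ≈ 52.7%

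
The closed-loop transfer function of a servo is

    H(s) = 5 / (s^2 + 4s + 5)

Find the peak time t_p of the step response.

Comparing s^2 + 4s + 5 to s^2 + 2ζωₙs + ωₙ²: ωₙ = √5 ≈ 2.236 rad/s and ζ = 4/(2·√5) ≈ 0.8944.
ζωₙ = 4/2 = 2, so ω_d = ωₙ√(1−ζ²) = √(ωₙ² − (ζωₙ)²) = √(5 − 2²) = √1 = 1 rad/s.
t_p = π/ω_d = π/1 ≈ 3.142 s.

t_p ≈ 3.142 s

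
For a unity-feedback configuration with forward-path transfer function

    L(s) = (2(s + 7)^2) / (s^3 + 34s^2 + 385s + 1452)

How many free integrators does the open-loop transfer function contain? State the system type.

The denominator has no factor of s at the origin — no free integrator — so this is a Type 0 system.

Type 0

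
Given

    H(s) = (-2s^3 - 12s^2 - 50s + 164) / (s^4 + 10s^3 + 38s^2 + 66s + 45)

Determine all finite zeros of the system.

Set the numerator to zero: -2s^3 - 12s^2 - 50s + 164 = 0, i.e. -2·(s^3 + 6s^2 + 25s - 82) = 0.
Factoring: (s - 2)(s^2 + 8s + 41) = 0.

s = 2, -4 + 5j, -4 - 5j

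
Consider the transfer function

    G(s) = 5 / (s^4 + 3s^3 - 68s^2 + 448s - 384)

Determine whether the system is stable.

unstable

The denominator s^4 + 3s^3 - 68s^2 + 448s - 384 factors as (s + 12)(s^2 - 8s + 32)(s - 1), giving poles at s = -12, 4 + 4j, 4 - 4j, 1.
Since the pole(s) at s = 4 + 4j, 4 - 4j, 1 lie in the right half-plane, the system is unstable.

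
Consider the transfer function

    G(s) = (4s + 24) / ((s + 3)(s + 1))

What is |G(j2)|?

Substitute s = j2: numerator = 24 + j8, denominator = -1 + j8.
|G(j2)| = |24 + j8| / |-1 + j8| = 25.298 / 8.0623 ≈ 3.138.

|G(j2)| ≈ 3.138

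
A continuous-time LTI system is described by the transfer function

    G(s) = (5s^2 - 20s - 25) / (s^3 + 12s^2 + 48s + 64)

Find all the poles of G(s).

The poles are the roots of the denominator s^3 + 12s^2 + 48s + 64 = 0.
Trying s = -4: the polynomial evaluates to 0, so (s + 4) is a factor.
Dividing out leaves s^2 + 8s + 16 = 0.
Factoring the quadratic: (s + 4)^2 = 0.

s = -4, -4, -4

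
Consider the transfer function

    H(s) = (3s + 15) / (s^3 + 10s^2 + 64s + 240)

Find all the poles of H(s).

s = -6, -2 + 6j, -2 - 6j

The poles are the roots of the denominator s^3 + 10s^2 + 64s + 240 = 0.
Trying s = -6: the polynomial evaluates to 0, so (s + 6) is a factor.
Dividing out leaves s^2 + 4s + 40 = 0.
The quadratic formula then gives s = -2 ± 6j.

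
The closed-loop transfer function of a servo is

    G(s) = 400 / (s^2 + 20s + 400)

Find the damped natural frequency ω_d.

ω_d ≈ 17.32 rad/s

Comparing s^2 + 20s + 400 to s^2 + 2ζωₙs + ωₙ²: ωₙ = 20 rad/s and ζ = 20/(2·20) = 0.5.
ζωₙ = 20/2 = 10, so ω_d = ωₙ√(1−ζ²) = √(ωₙ² − (ζωₙ)²) = √(400 − 10²) = √300 ≈ 17.32 rad/s.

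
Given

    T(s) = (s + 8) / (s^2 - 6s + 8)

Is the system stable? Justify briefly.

The denominator s^2 - 6s + 8 factors as (s - 2)(s - 4), giving poles at s = 2, 4.
Since the pole(s) at s = 2, 4 lie in the right half-plane, the system is unstable.

unstable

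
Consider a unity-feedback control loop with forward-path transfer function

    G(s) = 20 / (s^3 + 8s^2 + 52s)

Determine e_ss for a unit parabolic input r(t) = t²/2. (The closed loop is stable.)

e_ss = ∞

G(s) has one pole at the origin.
This is a Type 1 system; Ka = lim_{s→0} s^2·G(s) = 0, so the steady-state error for a parabola input is infinite.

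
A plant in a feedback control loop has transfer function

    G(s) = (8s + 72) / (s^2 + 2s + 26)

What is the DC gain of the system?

Set s = 0: G(0) = (72) / (26) = 36/13.

G(0) = 36/13 ≈ 2.769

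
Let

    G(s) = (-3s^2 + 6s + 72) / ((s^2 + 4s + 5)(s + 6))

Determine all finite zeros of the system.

s = 6, -4

Set the numerator to zero: -3s^2 + 6s + 72 = 0, i.e. -3·(s^2 - 2s - 24) = 0.
Factoring: (s - 6)(s + 4) = 0.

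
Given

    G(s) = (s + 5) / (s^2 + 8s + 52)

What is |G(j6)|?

Substitute s = j6: numerator = 5 + j6, denominator = 16 + j48.
|G(j6)| = |5 + j6| / |16 + j48| = 7.8102 / 50.596 ≈ 0.1544.

|G(j6)| ≈ 0.1544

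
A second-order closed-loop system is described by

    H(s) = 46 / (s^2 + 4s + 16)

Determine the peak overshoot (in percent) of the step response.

Comparing s^2 + 4s + 16 to s^2 + 2ζωₙs + ωₙ²: ωₙ = 4 rad/s and ζ = 4/(2·4) = 0.5.
%OS = 100·exp(−πζ/√(1−ζ²)) = 100·exp(−π·0.5/√(1−0.5²)) ≈ 16.3%.

%OS ≈ 16.3%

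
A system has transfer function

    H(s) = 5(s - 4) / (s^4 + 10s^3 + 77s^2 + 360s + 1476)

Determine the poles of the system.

s = 6j, -6j, -5 + 4j, -5 - 4j

The poles are the roots of the denominator s^4 + 10s^3 + 77s^2 + 360s + 1476 = 0.
No real roots exist; factor into two real quadratics: (s^2 + 36)(s^2 + 10s + 41) = 0.
Each quadratic gives a conjugate pair via the quadratic formula.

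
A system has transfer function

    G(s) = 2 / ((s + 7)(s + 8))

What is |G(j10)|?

|G(j10)| ≈ 0.01279

Substitute s = j10: numerator = 2, denominator = -44 + j150.
|G(j10)| = |2| / |-44 + j150| = 2 / 156.32 ≈ 0.01279.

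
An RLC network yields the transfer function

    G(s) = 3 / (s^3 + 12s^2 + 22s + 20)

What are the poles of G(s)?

The poles are the roots of the denominator s^3 + 12s^2 + 22s + 20 = 0.
Trying s = -10: the polynomial evaluates to 0, so (s + 10) is a factor.
Dividing out leaves s^2 + 2s + 2 = 0.
The quadratic formula then gives s = -1 ± 1j.

s = -1 + j, -1 - j, -10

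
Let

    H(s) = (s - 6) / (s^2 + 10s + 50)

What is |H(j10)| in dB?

Substitute s = j10: numerator = -6 + j10, denominator = -50 + j100.
|H(j10)| = |-6 + j10| / |-50 + j100| = 11.662 / 111.80 ≈ 0.1043.
In decibels: 20·log₁₀(0.1043) ≈ -19.6 dB.

|H(j10)|_dB ≈ -19.6 dB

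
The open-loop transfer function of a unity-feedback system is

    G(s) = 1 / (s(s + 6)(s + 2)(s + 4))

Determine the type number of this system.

The denominator has 1 factor of s at the origin (free integrator), so this is a Type 1 system.

Type 1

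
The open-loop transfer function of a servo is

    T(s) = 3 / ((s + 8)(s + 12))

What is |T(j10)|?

|T(j10)| ≈ 0.01500

Substitute s = j10: numerator = 3, denominator = -4 + j200.
|T(j10)| = |3| / |-4 + j200| = 3 / 200.04 ≈ 0.01500.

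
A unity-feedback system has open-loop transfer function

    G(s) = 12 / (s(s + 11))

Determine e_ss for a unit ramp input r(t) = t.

e_ss = 0.9167

G(s) has one pole at the origin.
This is a Type 1 system. Kv = lim_{s→0} s·G(s) = 12/11.
e_ss = 1/Kv = 1/(12/11) = 11/12 ≈ 0.9167.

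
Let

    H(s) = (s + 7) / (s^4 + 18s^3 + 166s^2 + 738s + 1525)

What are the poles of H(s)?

The poles are the roots of the denominator s^4 + 18s^3 + 166s^2 + 738s + 1525 = 0.
No real roots exist; factor into two real quadratics: (s^2 + 8s + 25)(s^2 + 10s + 61) = 0.
Each quadratic gives a conjugate pair via the quadratic formula.

s = -4 ± 3j, -5 ± 6j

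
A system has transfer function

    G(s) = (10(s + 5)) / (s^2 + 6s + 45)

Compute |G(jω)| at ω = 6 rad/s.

|G(j6)| ≈ 2.105

Substitute s = j6: numerator = 50 + j60, denominator = 9 + j36.
|G(j6)| = |50 + j60| / |9 + j36| = 78.102 / 37.108 ≈ 2.105.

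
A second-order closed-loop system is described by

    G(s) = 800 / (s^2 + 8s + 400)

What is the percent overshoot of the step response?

%OS ≈ 52.7%

Comparing s^2 + 8s + 400 to s^2 + 2ζωₙs + ωₙ²: ωₙ = 20 rad/s and ζ = 8/(2·20) = 0.2.
%OS = 100·exp(−πζ/√(1−ζ²)) = 100·exp(−π·0.2/√(1−0.2²)) ≈ 52.7%.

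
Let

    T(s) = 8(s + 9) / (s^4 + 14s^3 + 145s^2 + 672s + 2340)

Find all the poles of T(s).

The poles are the roots of the denominator s^4 + 14s^3 + 145s^2 + 672s + 2340 = 0.
No real roots exist; factor into two real quadratics: (s^2 + 8s + 52)(s^2 + 6s + 45) = 0.
Each quadratic gives a conjugate pair via the quadratic formula.

s = -4 + 6j, -4 - 6j, -3 + 6j, -3 - 6j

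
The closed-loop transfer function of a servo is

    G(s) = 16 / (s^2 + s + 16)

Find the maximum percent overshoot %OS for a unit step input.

Comparing s^2 + s + 16 to s^2 + 2ζωₙs + ωₙ²: ωₙ = 4 rad/s and ζ = 1/(2·4) = 0.125.
%OS = 100·exp(−πζ/√(1−ζ²)) = 100·exp(−π·0.125/√(1−0.125²)) ≈ 67.3%.

%OS ≈ 67.3%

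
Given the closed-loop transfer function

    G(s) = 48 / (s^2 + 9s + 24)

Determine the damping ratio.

Compare the denominator to the standard form s^2 + 2ζωₙs + ωₙ².
ωₙ² = 24, so ωₙ = √24 ≈ 4.899 rad/s.
2ζωₙ = 9, so ζ = 9/(2·√24) ≈ 0.9186.

ζ ≈ 0.9186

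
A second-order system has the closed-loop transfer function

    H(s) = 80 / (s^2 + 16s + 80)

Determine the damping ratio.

ζ ≈ 0.8944

Compare the denominator to the standard form s^2 + 2ζωₙs + ωₙ².
ωₙ² = 80, so ωₙ = √80 ≈ 8.944 rad/s.
2ζωₙ = 16, so ζ = 16/(2·√80) ≈ 0.8944.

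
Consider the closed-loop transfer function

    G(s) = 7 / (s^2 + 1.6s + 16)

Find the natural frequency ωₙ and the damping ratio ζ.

Compare the denominator to the standard form s^2 + 2ζωₙs + ωₙ².
ωₙ² = 16, so ωₙ = 4 rad/s.
2ζωₙ = 1.6, so ζ = 1.6/(2·4) = 0.2.

ωₙ = 4 rad/s, ζ = 0.2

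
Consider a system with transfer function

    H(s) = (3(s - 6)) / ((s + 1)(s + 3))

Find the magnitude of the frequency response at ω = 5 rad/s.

Substitute s = j5: numerator = -18 + j15, denominator = -22 + j20.
|H(j5)| = |-18 + j15| / |-22 + j20| = 23.431 / 29.732 ≈ 0.7881.

|H(j5)| ≈ 0.7881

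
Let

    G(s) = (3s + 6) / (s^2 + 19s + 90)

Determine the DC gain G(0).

Set s = 0: G(0) = (6) / (90) = 1/15.

G(0) = 1/15 ≈ 0.06667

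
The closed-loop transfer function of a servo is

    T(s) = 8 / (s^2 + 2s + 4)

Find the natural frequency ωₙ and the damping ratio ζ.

Compare the denominator to the standard form s^2 + 2ζωₙs + ωₙ².
ωₙ² = 4, so ωₙ = 2 rad/s.
2ζωₙ = 2, so ζ = 2/(2·2) = 0.5.
With ζ = 0.5 the response is underdamped.

ωₙ = 2 rad/s, ζ = 0.5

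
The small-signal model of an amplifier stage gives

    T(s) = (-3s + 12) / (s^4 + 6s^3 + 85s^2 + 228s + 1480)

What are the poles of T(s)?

The poles are the roots of the denominator s^4 + 6s^3 + 85s^2 + 228s + 1480 = 0.
No real roots exist; factor into two real quadratics: (s^2 + 2s + 37)(s^2 + 4s + 40) = 0.
Each quadratic gives a conjugate pair via the quadratic formula.

s = -1 + 6j, -1 - 6j, -2 + 6j, -2 - 6j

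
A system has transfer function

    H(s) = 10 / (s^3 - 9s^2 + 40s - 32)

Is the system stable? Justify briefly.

unstable

The denominator s^3 - 9s^2 + 40s - 32 factors as (s^2 - 8s + 32)(s - 1), giving poles at s = 4 + 4j, 4 - 4j, 1.
Since the pole(s) at s = 4 ± 4j, 1 lie in the right half-plane, the system is unstable.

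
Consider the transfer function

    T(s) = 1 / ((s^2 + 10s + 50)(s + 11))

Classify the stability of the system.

stable

The poles can be read from the denominator factors: s = -5 + 5j, -5 - 5j, -11.
Since all poles lie strictly in the left half-plane, the system is stable.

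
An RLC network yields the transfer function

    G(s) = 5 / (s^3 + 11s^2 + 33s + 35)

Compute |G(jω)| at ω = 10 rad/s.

|G(j10)| ≈ 0.003974

Substitute s = j10: numerator = 5, denominator = -1065 - j670.
|G(j10)| = |5| / |-1065 - j670| = 5 / 1258.2 ≈ 0.003974.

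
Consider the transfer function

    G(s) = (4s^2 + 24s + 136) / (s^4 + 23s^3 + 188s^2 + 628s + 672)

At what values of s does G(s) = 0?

Set the numerator to zero: 4s^2 + 24s + 136 = 0, i.e. 4·(s^2 + 6s + 34) = 0.
Factoring: (s^2 + 6s + 34) = 0.

s = -3 + 5j, -3 - 5j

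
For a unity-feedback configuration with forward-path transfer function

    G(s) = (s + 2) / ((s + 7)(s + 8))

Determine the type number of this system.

The denominator has no factor of s at the origin — no free integrator — so this is a Type 0 system.

Type 0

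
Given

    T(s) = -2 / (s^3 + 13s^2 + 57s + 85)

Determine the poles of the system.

The poles are the roots of the denominator s^3 + 13s^2 + 57s + 85 = 0.
Trying s = -5: the polynomial evaluates to 0, so (s + 5) is a factor.
Dividing out leaves s^2 + 8s + 17 = 0.
The quadratic formula then gives s = -4 ± 1j.

s = -4 + j, -4 - j, -5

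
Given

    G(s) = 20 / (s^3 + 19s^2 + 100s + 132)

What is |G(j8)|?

|G(j8)| ≈ 0.01783

Substitute s = j8: numerator = 20, denominator = -1084 + j288.
|G(j8)| = |20| / |-1084 + j288| = 20 / 1121.6 ≈ 0.01783.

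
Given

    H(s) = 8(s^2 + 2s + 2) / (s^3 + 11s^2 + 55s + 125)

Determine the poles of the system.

s = -3 ± 4j, -5

The poles are the roots of the denominator s^3 + 11s^2 + 55s + 125 = 0.
Trying s = -5: the polynomial evaluates to 0, so (s + 5) is a factor.
Dividing out leaves s^2 + 6s + 25 = 0.
The quadratic formula then gives s = -3 ± 4j.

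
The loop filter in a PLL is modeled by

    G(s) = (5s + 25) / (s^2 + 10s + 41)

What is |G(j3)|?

Substitute s = j3: numerator = 25 + j15, denominator = 32 + j30.
|G(j3)| = |25 + j15| / |32 + j30| = 29.155 / 43.863 ≈ 0.6647.

|G(j3)| ≈ 0.6647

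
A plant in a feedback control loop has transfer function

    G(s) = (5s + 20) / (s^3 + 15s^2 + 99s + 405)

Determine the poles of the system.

s = -3 + 6j, -3 - 6j, -9

The poles are the roots of the denominator s^3 + 15s^2 + 99s + 405 = 0.
Trying s = -9: the polynomial evaluates to 0, so (s + 9) is a factor.
Dividing out leaves s^2 + 6s + 45 = 0.
The quadratic formula then gives s = -3 ± 6j.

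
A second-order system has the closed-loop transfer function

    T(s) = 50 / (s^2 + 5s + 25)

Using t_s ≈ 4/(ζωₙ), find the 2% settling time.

t_s ≈ 1.600 s

Comparing s^2 + 5s + 25 to s^2 + 2ζωₙs + ωₙ²: ωₙ = 5 rad/s and ζ = 5/(2·5) = 0.5.
ζωₙ = 5/2 = 2.5, so t_s ≈ 4/(ζωₙ) = 4/2.5 = 1.600 s.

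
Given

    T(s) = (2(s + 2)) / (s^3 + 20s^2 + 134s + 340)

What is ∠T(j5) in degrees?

∠T(j5) ≈ -38.16°

At s = j5: numerator = 4 + j10, denominator = -160 + j545.
∠T = ∠num − ∠den = 68.199° − (106.36°) = -38.16°.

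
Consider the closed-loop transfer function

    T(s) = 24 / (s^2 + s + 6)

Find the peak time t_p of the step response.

t_p ≈ 1.310 s

Comparing s^2 + s + 6 to s^2 + 2ζωₙs + ωₙ²: ωₙ = √6 ≈ 2.449 rad/s and ζ = 1/(2·√6) ≈ 0.2041.
ζωₙ = 1/2 = 0.5, so ω_d = ωₙ√(1−ζ²) = √(ωₙ² − (ζωₙ)²) = √(6 − 0.5²) = √5.75 ≈ 2.398 rad/s.
t_p = π/ω_d = π/2.398 ≈ 1.310 s.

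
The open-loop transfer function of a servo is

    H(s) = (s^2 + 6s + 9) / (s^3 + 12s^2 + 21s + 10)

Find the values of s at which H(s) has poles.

The poles are the roots of the denominator s^3 + 12s^2 + 21s + 10 = 0.
Trying s = -1: the polynomial evaluates to 0, so (s + 1) is a factor.
Dividing out leaves s^2 + 11s + 10 = 0.
Factoring the quadratic: (s + 1)(s + 10) = 0.

s = -1, -1, -10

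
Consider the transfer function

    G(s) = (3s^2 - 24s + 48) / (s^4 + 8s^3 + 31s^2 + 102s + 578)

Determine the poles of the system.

s = 1 + 4j, 1 - 4j, -5 + 3j, -5 - 3j

The poles are the roots of the denominator s^4 + 8s^3 + 31s^2 + 102s + 578 = 0.
No real roots exist; factor into two real quadratics: (s^2 - 2s + 17)(s^2 + 10s + 34) = 0.
Each quadratic gives a conjugate pair via the quadratic formula.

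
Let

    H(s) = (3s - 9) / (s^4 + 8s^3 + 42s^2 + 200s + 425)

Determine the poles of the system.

s = ±5j, -4 ± j

The poles are the roots of the denominator s^4 + 8s^3 + 42s^2 + 200s + 425 = 0.
No real roots exist; factor into two real quadratics: (s^2 + 25)(s^2 + 8s + 17) = 0.
Each quadratic gives a conjugate pair via the quadratic formula.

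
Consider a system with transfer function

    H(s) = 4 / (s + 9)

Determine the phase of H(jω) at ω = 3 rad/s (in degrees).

At s = j3: numerator = 4, denominator = 9 + j3.
∠H = ∠num − ∠den = 0° − (18.435°) = -18.43°.

∠H(j3) ≈ -18.43°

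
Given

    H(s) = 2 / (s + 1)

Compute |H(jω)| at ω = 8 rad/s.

Substitute s = j8: numerator = 2, denominator = 1 + j8.
|H(j8)| = |2| / |1 + j8| = 2 / 8.0623 ≈ 0.2481.

|H(j8)| ≈ 0.2481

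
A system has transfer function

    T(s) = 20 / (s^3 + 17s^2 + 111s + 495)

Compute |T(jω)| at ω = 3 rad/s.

|T(j3)| ≈ 0.04358

Substitute s = j3: numerator = 20, denominator = 342 + j306.
|T(j3)| = |20| / |342 + j306| = 20 / 458.91 ≈ 0.04358.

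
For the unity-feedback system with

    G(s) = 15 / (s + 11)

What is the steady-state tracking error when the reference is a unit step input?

e_ss = 0.4231

G(s) has no poles at the origin.
This is a Type 0 system. Kp = lim_{s→0} G(s) = 15/11.
e_ss = 1/(1 + Kp) = 1/(1 + 15/11) = 11/26 ≈ 0.4231.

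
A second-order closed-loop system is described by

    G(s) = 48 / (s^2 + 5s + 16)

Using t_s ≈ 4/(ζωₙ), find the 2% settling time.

t_s ≈ 1.600 s

Comparing s^2 + 5s + 16 to s^2 + 2ζωₙs + ωₙ²: ωₙ = 4 rad/s and ζ = 5/(2·4) = 0.625.
ζωₙ = 5/2 = 2.5, so t_s ≈ 4/(ζωₙ) = 4/2.5 = 1.600 s.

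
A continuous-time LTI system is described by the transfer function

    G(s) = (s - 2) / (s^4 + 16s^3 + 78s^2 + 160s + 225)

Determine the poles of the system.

s = -1 + 2j, -1 - 2j, -9, -5

The poles are the roots of the denominator s^4 + 16s^3 + 78s^2 + 160s + 225 = 0.
Trying s = -9: the polynomial evaluates to 0, so (s + 9) is a factor.
Dividing out leaves s^3 + 7s^2 + 15s + 25 = 0.
This factors further as (s^2 + 2s + 5)(s + 5) = 0.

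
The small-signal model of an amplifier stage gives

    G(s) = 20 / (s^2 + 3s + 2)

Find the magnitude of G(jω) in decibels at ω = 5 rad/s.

Substitute s = j5: numerator = 20, denominator = -23 + j15.
|G(j5)| = |20| / |-23 + j15| = 20 / 27.459 ≈ 0.7284.
In decibels: 20·log₁₀(0.7284) ≈ -2.75 dB.

|G(j5)|_dB ≈ -2.75 dB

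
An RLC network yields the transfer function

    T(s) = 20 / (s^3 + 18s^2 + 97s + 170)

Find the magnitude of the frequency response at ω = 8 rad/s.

|T(j8)| ≈ 0.01967

Substitute s = j8: numerator = 20, denominator = -982 + j264.
|T(j8)| = |20| / |-982 + j264| = 20 / 1016.9 ≈ 0.01967.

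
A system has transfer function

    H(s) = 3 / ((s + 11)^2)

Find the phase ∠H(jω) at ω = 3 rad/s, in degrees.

∠H(j3) ≈ -30.51°

At s = j3: numerator = 3, denominator = 112 + j66.
∠H = ∠num − ∠den = 0° − (30.510°) = -30.51°.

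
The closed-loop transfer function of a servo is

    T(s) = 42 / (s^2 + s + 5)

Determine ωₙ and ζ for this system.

Compare the denominator to the standard form s^2 + 2ζωₙs + ωₙ².
ωₙ² = 5, so ωₙ = √5 ≈ 2.236 rad/s.
2ζωₙ = 1, so ζ = 1/(2·√5) ≈ 0.2236.

ωₙ ≈ 2.236 rad/s, ζ ≈ 0.2236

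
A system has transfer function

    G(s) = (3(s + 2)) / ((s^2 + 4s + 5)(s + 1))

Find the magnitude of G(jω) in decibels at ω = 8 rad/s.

|G(j8)|_dB ≈ -26.8 dB

Substitute s = j8: numerator = 6 + j24, denominator = -315 - j440.
|G(j8)| = |6 + j24| / |-315 - j440| = 24.739 / 541.13 ≈ 0.04572.
In decibels: 20·log₁₀(0.04572) ≈ -26.8 dB.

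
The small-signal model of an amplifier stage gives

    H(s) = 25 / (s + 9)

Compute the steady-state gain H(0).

H(0) = 25/9 ≈ 2.778

At s = 0 each factor (s + a) contributes a and each (s^2 + bs + c) contributes c.
H(0) = 25·1 / ((9)) = 25/9 = 25/9.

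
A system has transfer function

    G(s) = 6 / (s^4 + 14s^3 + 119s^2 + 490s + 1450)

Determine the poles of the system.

s = -5 + 5j, -5 - 5j, -2 + 5j, -2 - 5j

The poles are the roots of the denominator s^4 + 14s^3 + 119s^2 + 490s + 1450 = 0.
No real roots exist; factor into two real quadratics: (s^2 + 10s + 50)(s^2 + 4s + 29) = 0.
Each quadratic gives a conjugate pair via the quadratic formula.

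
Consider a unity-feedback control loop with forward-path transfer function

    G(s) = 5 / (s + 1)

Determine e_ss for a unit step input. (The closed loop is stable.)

G(s) has no poles at the origin.
This is a Type 0 system. Kp = lim_{s→0} G(s) = 5/1.
e_ss = 1/(1 + Kp) = 1/(1 + 5) = 1/6 ≈ 0.1667.

e_ss = 0.1667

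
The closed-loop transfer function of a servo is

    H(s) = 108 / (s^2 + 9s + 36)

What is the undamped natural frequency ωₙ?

Compare the denominator to the standard form s^2 + 2ζωₙs + ωₙ².
ωₙ² = 36, so ωₙ = 6 rad/s.

ωₙ = 6 rad/s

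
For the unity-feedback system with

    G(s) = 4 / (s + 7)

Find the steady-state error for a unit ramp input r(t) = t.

G(s) has no poles at the origin.
This is a Type 0 system; Kv = lim_{s→0} s·G(s) = 0, so the steady-state error for a ramp input is infinite.

e_ss = ∞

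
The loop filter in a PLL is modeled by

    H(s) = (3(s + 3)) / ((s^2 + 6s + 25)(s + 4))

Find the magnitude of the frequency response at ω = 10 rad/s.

|H(j10)| ≈ 0.03028

Substitute s = j10: numerator = 9 + j30, denominator = -900 - j510.
|H(j10)| = |9 + j30| / |-900 - j510| = 31.321 / 1034.5 ≈ 0.03028.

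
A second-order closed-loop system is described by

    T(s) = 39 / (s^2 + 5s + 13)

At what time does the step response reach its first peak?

Comparing s^2 + 5s + 13 to s^2 + 2ζωₙs + ωₙ²: ωₙ = √13 ≈ 3.606 rad/s and ζ = 5/(2·√13) ≈ 0.6934.
ζωₙ = 5/2 = 2.5, so ω_d = ωₙ√(1−ζ²) = √(ωₙ² − (ζωₙ)²) = √(13 − 2.5²) = √6.75 ≈ 2.598 rad/s.
t_p = π/ω_d = π/2.598 ≈ 1.209 s.

t_p ≈ 1.209 s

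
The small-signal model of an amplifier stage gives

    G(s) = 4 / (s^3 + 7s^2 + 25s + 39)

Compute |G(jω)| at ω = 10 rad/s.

Substitute s = j10: numerator = 4, denominator = -661 - j750.
|G(j10)| = |4| / |-661 - j750| = 4 / 999.71 ≈ 0.004001.

|G(j10)| ≈ 0.004001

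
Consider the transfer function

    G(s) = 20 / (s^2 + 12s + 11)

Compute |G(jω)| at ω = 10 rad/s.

Substitute s = j10: numerator = 20, denominator = -89 + j120.
|G(j10)| = |20| / |-89 + j120| = 20 / 149.40 ≈ 0.1339.

|G(j10)| ≈ 0.1339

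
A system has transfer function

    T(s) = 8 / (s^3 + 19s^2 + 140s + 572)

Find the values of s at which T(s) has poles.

The poles are the roots of the denominator s^3 + 19s^2 + 140s + 572 = 0.
Trying s = -11: the polynomial evaluates to 0, so (s + 11) is a factor.
Dividing out leaves s^2 + 8s + 52 = 0.
The quadratic formula then gives s = -4 ± 6j.

s = -4 + 6j, -4 - 6j, -11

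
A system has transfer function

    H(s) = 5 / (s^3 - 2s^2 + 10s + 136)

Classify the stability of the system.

unstable

The denominator s^3 - 2s^2 + 10s + 136 factors as (s^2 - 6s + 34)(s + 4), giving poles at s = 3 ± 5j, -4.
Since the pole(s) at s = 3 + 5j, 3 - 5j lie in the right half-plane, the system is unstable.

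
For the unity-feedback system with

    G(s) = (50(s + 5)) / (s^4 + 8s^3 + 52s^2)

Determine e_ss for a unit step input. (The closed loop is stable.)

G(s) has 2 poles at the origin.
This is a Type 2 system; for a step input the steady-state error is zero.

e_ss = 0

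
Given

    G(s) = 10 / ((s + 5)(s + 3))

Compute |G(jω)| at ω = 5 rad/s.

|G(j5)| ≈ 0.2425

Substitute s = j5: numerator = 10, denominator = -10 + j40.
|G(j5)| = |10| / |-10 + j40| = 10 / 41.231 ≈ 0.2425.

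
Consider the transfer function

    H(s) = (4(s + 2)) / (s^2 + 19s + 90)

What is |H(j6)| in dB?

Substitute s = j6: numerator = 8 + j24, denominator = 54 + j114.
|H(j6)| = |8 + j24| / |54 + j114| = 25.298 / 126.14 ≈ 0.2006.
In decibels: 20·log₁₀(0.2006) ≈ -14.0 dB.

|H(j6)|_dB ≈ -14.0 dB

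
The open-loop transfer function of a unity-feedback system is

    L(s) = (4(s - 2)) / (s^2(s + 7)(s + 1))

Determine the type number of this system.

The denominator has 2 factors of s at the origin (free integrators), so this is a Type 2 system.

Type 2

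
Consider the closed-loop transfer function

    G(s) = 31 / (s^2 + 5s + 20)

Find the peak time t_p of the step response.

t_p ≈ 0.8472 s

Comparing s^2 + 5s + 20 to s^2 + 2ζωₙs + ωₙ²: ωₙ = √20 ≈ 4.472 rad/s and ζ = 5/(2·√20) ≈ 0.5590.
ζωₙ = 5/2 = 2.5, so ω_d = ωₙ√(1−ζ²) = √(ωₙ² − (ζωₙ)²) = √(20 − 2.5²) = √13.75 ≈ 3.708 rad/s.
t_p = π/ω_d = π/3.708 ≈ 0.8472 s.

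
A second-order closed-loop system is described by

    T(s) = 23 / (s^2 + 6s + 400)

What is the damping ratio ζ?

Compare the denominator to the standard form s^2 + 2ζωₙs + ωₙ².
ωₙ² = 400, so ωₙ = 20 rad/s.
2ζωₙ = 6, so ζ = 6/(2·20) = 0.15.

ζ = 0.15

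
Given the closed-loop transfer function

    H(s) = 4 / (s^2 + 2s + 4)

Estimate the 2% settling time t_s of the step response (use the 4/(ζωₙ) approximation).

Comparing s^2 + 2s + 4 to s^2 + 2ζωₙs + ωₙ²: ωₙ = 2 rad/s and ζ = 2/(2·2) = 0.5.
ζωₙ = 2/2 = 1, so t_s ≈ 4/(ζωₙ) = 4/1 = 4 s.

t_s ≈ 4 s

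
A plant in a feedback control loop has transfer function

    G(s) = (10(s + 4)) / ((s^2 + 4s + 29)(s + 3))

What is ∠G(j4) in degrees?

∠G(j4) ≈ -59.04°

At s = j4: numerator = 40 + j40, denominator = -25 + j100.
∠G = ∠num − ∠den = 45° − (104.04°) = -59.04°.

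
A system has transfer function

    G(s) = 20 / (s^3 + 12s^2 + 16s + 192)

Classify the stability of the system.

marginally stable

The denominator s^3 + 12s^2 + 16s + 192 factors as (s^2 + 16)(s + 12), giving poles at s = ±4j, -12.
Since the simple pole(s) at s = 4j, -4j lie on the jω-axis with none in the right half-plane, the system is marginally stable.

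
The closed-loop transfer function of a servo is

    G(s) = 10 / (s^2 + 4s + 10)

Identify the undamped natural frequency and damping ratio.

Compare the denominator to the standard form s^2 + 2ζωₙs + ωₙ².
ωₙ² = 10, so ωₙ = √10 ≈ 3.162 rad/s.
2ζωₙ = 4, so ζ = 4/(2·√10) ≈ 0.6325.
With ζ = 0.6325 the response is underdamped.

ωₙ ≈ 3.162 rad/s, ζ ≈ 0.6325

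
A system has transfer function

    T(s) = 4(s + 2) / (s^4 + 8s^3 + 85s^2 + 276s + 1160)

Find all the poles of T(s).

The poles are the roots of the denominator s^4 + 8s^3 + 85s^2 + 276s + 1160 = 0.
No real roots exist; factor into two real quadratics: (s^2 + 4s + 40)(s^2 + 4s + 29) = 0.
Each quadratic gives a conjugate pair via the quadratic formula.

s = -2 ± 6j, -2 ± 5j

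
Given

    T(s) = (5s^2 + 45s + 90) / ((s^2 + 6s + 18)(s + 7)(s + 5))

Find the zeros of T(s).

s = -6, -3

Set the numerator to zero: 5s^2 + 45s + 90 = 0, i.e. 5·(s^2 + 9s + 18) = 0.
Factoring: (s + 6)(s + 3) = 0.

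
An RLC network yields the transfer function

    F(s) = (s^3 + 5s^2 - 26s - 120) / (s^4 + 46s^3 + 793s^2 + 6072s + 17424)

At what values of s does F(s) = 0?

s = -4, -6, 5

Set the numerator to zero: s^3 + 5s^2 - 26s - 120 = 0.
Factoring: (s + 4)(s + 6)(s - 5) = 0.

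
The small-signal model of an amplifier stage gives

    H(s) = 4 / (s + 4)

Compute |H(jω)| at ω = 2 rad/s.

|H(j2)| ≈ 0.8944

Substitute s = j2: numerator = 4, denominator = 4 + j2.
|H(j2)| = |4| / |4 + j2| = 4 / 4.4721 ≈ 0.8944.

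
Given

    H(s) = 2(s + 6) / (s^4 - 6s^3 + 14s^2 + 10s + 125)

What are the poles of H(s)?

The poles are the roots of the denominator s^4 - 6s^3 + 14s^2 + 10s + 125 = 0.
No real roots exist; factor into two real quadratics: (s^2 + 2s + 5)(s^2 - 8s + 25) = 0.
Each quadratic gives a conjugate pair via the quadratic formula.

s = -1 + 2j, -1 - 2j, 4 + 3j, 4 - 3j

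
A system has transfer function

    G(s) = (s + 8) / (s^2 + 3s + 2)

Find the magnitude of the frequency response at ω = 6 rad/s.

|G(j6)| ≈ 0.2599

Substitute s = j6: numerator = 8 + j6, denominator = -34 + j18.
|G(j6)| = |8 + j6| / |-34 + j18| = 10 / 38.471 ≈ 0.2599.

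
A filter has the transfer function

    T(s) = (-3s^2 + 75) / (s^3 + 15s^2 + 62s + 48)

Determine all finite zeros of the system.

s = -5, 5

Set the numerator to zero: -3s^2 + 75 = 0, i.e. -3·(s^2 - 25) = 0.
Factoring: (s + 5)(s - 5) = 0.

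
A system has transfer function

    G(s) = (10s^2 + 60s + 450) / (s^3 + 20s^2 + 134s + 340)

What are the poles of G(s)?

The poles are the roots of the denominator s^3 + 20s^2 + 134s + 340 = 0.
Trying s = -10: the polynomial evaluates to 0, so (s + 10) is a factor.
Dividing out leaves s^2 + 10s + 34 = 0.
The quadratic formula then gives s = -5 ± 3j.

s = -5 + 3j, -5 - 3j, -10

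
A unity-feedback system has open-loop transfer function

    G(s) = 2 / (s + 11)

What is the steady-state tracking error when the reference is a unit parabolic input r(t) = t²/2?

G(s) has no poles at the origin.
This is a Type 0 system; Ka = lim_{s→0} s^2·G(s) = 0, so the steady-state error for a parabola input is infinite.

e_ss = ∞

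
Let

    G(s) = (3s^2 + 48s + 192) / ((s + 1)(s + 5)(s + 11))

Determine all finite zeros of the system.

Set the numerator to zero: 3s^2 + 48s + 192 = 0, i.e. 3·(s^2 + 16s + 64) = 0.
Factoring: (s + 8)^2 = 0.

s = -8, -8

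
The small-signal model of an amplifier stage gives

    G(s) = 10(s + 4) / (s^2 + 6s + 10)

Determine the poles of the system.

The poles are the roots of the denominator s^2 + 6s + 10 = 0.
Using the quadratic formula: s = (-6 ± √(-4))/2 = -3 ± 1j.

s = -3 + j, -3 - j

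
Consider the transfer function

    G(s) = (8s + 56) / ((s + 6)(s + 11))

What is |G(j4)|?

|G(j4)| ≈ 0.7642

Substitute s = j4: numerator = 56 + j32, denominator = 50 + j68.
|G(j4)| = |56 + j32| / |50 + j68| = 64.498 / 84.404 ≈ 0.7642.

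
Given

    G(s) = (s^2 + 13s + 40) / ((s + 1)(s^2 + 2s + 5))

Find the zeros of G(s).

s = -5, -8

Set the numerator to zero: s^2 + 13s + 40 = 0.
Factoring: (s + 5)(s + 8) = 0.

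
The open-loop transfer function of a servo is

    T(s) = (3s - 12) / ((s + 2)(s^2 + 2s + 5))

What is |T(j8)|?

Substitute s = j8: numerator = -12 + j24, denominator = -246 - j440.
|T(j8)| = |-12 + j24| / |-246 - j440| = 26.833 / 504.10 ≈ 0.05323.

|T(j8)| ≈ 0.05323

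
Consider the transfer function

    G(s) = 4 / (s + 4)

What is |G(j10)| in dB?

Substitute s = j10: numerator = 4, denominator = 4 + j10.
|G(j10)| = |4| / |4 + j10| = 4 / 10.770 ≈ 0.3714.
In decibels: 20·log₁₀(0.3714) ≈ -8.60 dB.

|G(j10)|_dB ≈ -8.60 dB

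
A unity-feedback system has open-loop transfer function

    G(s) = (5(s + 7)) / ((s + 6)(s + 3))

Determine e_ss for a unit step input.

G(s) has no poles at the origin.
This is a Type 0 system. Kp = lim_{s→0} G(s) = 35/18.
e_ss = 1/(1 + Kp) = 1/(1 + 35/18) = 18/53 ≈ 0.3396.

e_ss = 0.3396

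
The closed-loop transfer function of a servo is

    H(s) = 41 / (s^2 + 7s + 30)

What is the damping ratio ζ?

ζ ≈ 0.6390

Compare the denominator to the standard form s^2 + 2ζωₙs + ωₙ².
ωₙ² = 30, so ωₙ = √30 ≈ 5.477 rad/s.
2ζωₙ = 7, so ζ = 7/(2·√30) ≈ 0.6390.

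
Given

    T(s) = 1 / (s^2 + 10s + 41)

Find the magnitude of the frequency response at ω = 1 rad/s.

|T(j1)| ≈ 0.02425

Substitute s = j1: numerator = 1, denominator = 40 + j10.
|T(j1)| = |1| / |40 + j10| = 1 / 41.231 ≈ 0.02425.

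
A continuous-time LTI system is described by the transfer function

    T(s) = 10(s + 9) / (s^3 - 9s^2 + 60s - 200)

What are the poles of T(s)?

The poles are the roots of the denominator s^3 - 9s^2 + 60s - 200 = 0.
Trying s = 5: the polynomial evaluates to 0, so (s - 5) is a factor.
Dividing out leaves s^2 - 4s + 40 = 0.
The quadratic formula then gives s = 2 ± 6j.

s = 2 ± 6j, 5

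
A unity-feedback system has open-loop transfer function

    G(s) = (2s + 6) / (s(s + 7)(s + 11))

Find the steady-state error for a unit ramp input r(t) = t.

e_ss = 12.83

G(s) has one pole at the origin.
This is a Type 1 system. Kv = lim_{s→0} s·G(s) = 6/77.
e_ss = 1/Kv = 1/(6/77) = 77/6 ≈ 12.83.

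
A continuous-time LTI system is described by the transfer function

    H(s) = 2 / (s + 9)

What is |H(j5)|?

|H(j5)| ≈ 0.1943

Substitute s = j5: numerator = 2, denominator = 9 + j5.
|H(j5)| = |2| / |9 + j5| = 2 / 10.296 ≈ 0.1943.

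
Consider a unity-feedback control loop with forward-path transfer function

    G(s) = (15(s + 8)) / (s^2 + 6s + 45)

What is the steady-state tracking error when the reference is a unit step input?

G(s) has no poles at the origin.
This is a Type 0 system. Kp = lim_{s→0} G(s) = 120/45 = 8/3.
e_ss = 1/(1 + Kp) = 1/(1 + 8/3) = 3/11 ≈ 0.2727.

e_ss = 0.2727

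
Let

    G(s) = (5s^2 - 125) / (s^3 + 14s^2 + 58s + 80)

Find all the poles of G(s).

The poles are the roots of the denominator s^3 + 14s^2 + 58s + 80 = 0.
Trying s = -8: the polynomial evaluates to 0, so (s + 8) is a factor.
Dividing out leaves s^2 + 6s + 10 = 0.
The quadratic formula then gives s = -3 ± 1j.

s = -3 ± j, -8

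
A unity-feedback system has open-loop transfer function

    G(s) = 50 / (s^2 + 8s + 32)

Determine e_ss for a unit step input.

e_ss = 0.3902

G(s) has no poles at the origin.
This is a Type 0 system. Kp = lim_{s→0} G(s) = 50/32 = 25/16.
e_ss = 1/(1 + Kp) = 1/(1 + 25/16) = 16/41 ≈ 0.3902.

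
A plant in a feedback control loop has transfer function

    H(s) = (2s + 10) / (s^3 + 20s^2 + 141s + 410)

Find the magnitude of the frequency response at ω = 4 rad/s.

Substitute s = j4: numerator = 10 + j8, denominator = 90 + j500.
|H(j4)| = |10 + j8| / |90 + j500| = 12.806 / 508.04 ≈ 0.02521.

|H(j4)| ≈ 0.02521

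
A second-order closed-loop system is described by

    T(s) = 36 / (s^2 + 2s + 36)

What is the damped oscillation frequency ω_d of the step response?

Comparing s^2 + 2s + 36 to s^2 + 2ζωₙs + ωₙ²: ωₙ = 6 rad/s and ζ = 2/(2·6) ≈ 0.1667.
ζωₙ = 2/2 = 1, so ω_d = ωₙ√(1−ζ²) = √(ωₙ² − (ζωₙ)²) = √(36 − 1²) = √35 ≈ 5.916 rad/s.

ω_d ≈ 5.916 rad/s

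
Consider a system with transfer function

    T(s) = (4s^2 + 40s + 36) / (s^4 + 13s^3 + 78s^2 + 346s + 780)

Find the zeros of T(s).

Set the numerator to zero: 4s^2 + 40s + 36 = 0, i.e. 4·(s^2 + 10s + 9) = 0.
Factoring: (s + 1)(s + 9) = 0.

s = -1, -9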